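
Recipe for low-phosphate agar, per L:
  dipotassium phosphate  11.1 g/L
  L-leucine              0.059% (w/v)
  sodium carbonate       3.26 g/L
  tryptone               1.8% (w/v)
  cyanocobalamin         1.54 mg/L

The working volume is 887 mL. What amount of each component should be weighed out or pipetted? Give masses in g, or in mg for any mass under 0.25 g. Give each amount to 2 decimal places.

Working volume: 887 mL = 0.887 L.
dipotassium phosphate: 11.1 g/L × 0.887 L = 9.85 g
L-leucine: 0.059 g per 100 mL × 887 mL ÷ 100 = 0.52 g
sodium carbonate: 3.26 g/L × 0.887 L = 2.89 g
tryptone: 1.8 g per 100 mL × 887 mL ÷ 100 = 15.97 g
cyanocobalamin: 1.54 mg/L × 0.887 L = 1.37 mg

dipotassium phosphate 9.85 g; L-leucine 0.52 g; sodium carbonate 2.89 g; tryptone 15.97 g; cyanocobalamin 1.37 mg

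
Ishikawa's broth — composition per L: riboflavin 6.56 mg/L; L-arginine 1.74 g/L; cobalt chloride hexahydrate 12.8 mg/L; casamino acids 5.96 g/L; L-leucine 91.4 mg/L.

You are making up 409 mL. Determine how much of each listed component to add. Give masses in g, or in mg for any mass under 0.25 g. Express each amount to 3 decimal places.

riboflavin 2.683 mg; L-arginine 0.712 g; cobalt chloride hexahydrate 5.235 mg; casamino acids 2.438 g; L-leucine 37.383 mg

Scale factor relative to 1 L: 0.409.
riboflavin: 6.56 mg/L × 0.409 L = 2.683 mg
L-arginine: 1.74 g/L × 0.409 L = 0.712 g
cobalt chloride hexahydrate: 12.8 mg/L × 0.409 L = 5.235 mg
casamino acids: 5.96 g/L × 0.409 L = 2.438 g
L-leucine: 91.4 mg/L × 0.409 L = 37.383 mg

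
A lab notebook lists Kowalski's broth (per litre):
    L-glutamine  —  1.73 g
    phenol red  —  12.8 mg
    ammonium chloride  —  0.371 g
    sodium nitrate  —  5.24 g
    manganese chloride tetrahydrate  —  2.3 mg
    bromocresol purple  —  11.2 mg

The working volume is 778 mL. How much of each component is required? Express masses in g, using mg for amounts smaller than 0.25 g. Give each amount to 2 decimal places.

Scale factor = 778 mL / 1000 mL = 0.778.
L-glutamine: 1.73 g × (778 mL / 1000 mL) = 1.35 g
phenol red: 12.8 mg × (778 mL / 1000 mL) = 9.96 mg
ammonium chloride: 0.371 g × (778 mL / 1000 mL) = 0.29 g
sodium nitrate: 5.24 g × (778 mL / 1000 mL) = 4.08 g
manganese chloride tetrahydrate: 2.3 mg × (778 mL / 1000 mL) = 1.79 mg
bromocresol purple: 11.2 mg × (778 mL / 1000 mL) = 8.71 mg

L-glutamine 1.35 g; phenol red 9.96 mg; ammonium chloride 0.29 g; sodium nitrate 4.08 g; manganese chloride tetrahydrate 1.79 mg; bromocresol purple 8.71 mg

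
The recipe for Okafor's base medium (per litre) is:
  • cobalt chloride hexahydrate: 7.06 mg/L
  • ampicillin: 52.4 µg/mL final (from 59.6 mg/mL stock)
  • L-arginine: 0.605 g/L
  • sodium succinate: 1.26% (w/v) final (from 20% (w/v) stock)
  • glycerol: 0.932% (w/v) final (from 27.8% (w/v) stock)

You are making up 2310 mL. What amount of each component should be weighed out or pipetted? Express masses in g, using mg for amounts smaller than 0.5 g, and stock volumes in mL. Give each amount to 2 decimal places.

cobalt chloride hexahydrate 16.31 mg; ampicillin 2.03 mL; L-arginine 1.40 g; sodium succinate 145.53 mL; glycerol 77.44 mL

Working volume: 2310 mL = 2.31 L.
cobalt chloride hexahydrate: 7.06 mg/L × 2.31 L = 16.31 mg
ampicillin: dilute stock: 52.4 µg/mL × 2310 mL ÷ 59600 µg/mL = 2.03 mL
L-arginine: 0.605 g/L × 2.31 L = 1.40 g
sodium succinate: dilute stock: 1.26% ÷ 20% × 2310 mL = 145.53 mL
glycerol: C1V1 = C2V2 → 0.932% ÷ 27.8% × 2310 mL = 77.44 mL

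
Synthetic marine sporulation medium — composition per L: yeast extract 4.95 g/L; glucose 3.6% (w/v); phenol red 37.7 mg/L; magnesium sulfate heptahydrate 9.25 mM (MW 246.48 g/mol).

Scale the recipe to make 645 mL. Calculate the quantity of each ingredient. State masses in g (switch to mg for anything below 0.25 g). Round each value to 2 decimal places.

yeast extract 3.19 g; glucose 23.22 g; phenol red 24.32 mg; magnesium sulfate heptahydrate 1.47 g

Target volume = 645 mL = 0.645 L.
yeast extract: 4.95 g/L × 0.645 L = 3.19 g
glucose: 3.6% w/v = 36 g/L → 36 × 0.645 L = 23.22 g
phenol red: 37.7 mg/L × 0.645 L = 24.32 mg
magnesium sulfate heptahydrate: 9.25 mmol/L × 246.48 g/mol × 0.645 L ÷ 1000 = 1.47 g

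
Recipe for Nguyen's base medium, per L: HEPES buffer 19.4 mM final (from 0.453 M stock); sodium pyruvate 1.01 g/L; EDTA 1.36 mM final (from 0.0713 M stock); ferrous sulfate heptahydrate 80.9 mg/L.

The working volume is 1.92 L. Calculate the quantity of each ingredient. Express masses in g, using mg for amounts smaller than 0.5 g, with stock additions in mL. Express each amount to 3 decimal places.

Working volume: 1.92 L.
HEPES buffer: V = C2·V2/C1 = 19.4 mM × 1920 mL ÷ 453 mM = 82.225 mL
sodium pyruvate: 1.01 g/L × 1.92 L = 1.939 g
EDTA: V = C2·V2/C1 = 1.36 mM × 1920 mL ÷ 71.3 mM = 36.623 mL
ferrous sulfate heptahydrate: 80.9 mg/L × 1.92 L = 155.328 mg

HEPES buffer 82.225 mL; sodium pyruvate 1.939 g; EDTA 36.623 mL; ferrous sulfate heptahydrate 155.328 mg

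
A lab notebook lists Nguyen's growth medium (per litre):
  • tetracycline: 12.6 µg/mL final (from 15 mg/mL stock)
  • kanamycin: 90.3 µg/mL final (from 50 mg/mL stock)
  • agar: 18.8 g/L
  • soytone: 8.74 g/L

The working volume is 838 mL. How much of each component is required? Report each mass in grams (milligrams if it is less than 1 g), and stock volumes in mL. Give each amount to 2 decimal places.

tetracycline 0.70 mL; kanamycin 1.51 mL; agar 15.75 g; soytone 7.32 g

Working volume: 838 mL = 0.838 L.
tetracycline: dilute stock: 12.6 µg/mL × 838 mL ÷ 15000 µg/mL = 0.70 mL
kanamycin: V = C2·V2/C1 = 90.3 µg/mL × 838 mL ÷ 50000 µg/mL = 1.51 mL
agar: 18.8 g/L × 0.838 L = 15.75 g
soytone: 8.74 g/L × 0.838 L = 7.32 g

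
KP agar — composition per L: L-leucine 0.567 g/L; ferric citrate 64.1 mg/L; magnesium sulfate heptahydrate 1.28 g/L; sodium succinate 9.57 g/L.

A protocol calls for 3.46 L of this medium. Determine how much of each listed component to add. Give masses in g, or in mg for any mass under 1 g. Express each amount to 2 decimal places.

L-leucine 1.96 g; ferric citrate 221.79 mg; magnesium sulfate heptahydrate 4.43 g; sodium succinate 33.11 g

Working volume: 3.46 L.
L-leucine: 0.567 g/L × 3.46 L = 1.96 g
ferric citrate: 64.1 mg/L × 3.46 L = 221.79 mg
magnesium sulfate heptahydrate: 1.28 g/L × 3.46 L = 4.43 g
sodium succinate: 9.57 g/L × 3.46 L = 33.11 g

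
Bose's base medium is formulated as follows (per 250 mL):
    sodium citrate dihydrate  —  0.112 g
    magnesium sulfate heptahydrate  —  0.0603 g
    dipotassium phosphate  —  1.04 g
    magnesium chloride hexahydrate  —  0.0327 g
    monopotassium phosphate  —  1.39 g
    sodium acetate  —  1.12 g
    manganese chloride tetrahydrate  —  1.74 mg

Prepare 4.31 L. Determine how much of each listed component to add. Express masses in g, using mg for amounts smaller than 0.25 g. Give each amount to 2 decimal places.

Ratio of target to recipe volume: 4310 / 250 = 17.24.
sodium citrate dihydrate: 0.112 g × (4310 mL / 250 mL) = 1.93 g
magnesium sulfate heptahydrate: 0.0603 g × (4310 mL / 250 mL) = 1.04 g
dipotassium phosphate: 1.04 g × (4310 mL / 250 mL) = 17.93 g
magnesium chloride hexahydrate: 0.0327 g × (4310 mL / 250 mL) = 0.56 g
monopotassium phosphate: 1.39 g × (4310 mL / 250 mL) = 23.96 g
sodium acetate: 1.12 g × (4310 mL / 250 mL) = 19.31 g
manganese chloride tetrahydrate: 1.74 mg × (4310 mL / 250 mL) = 30.00 mg

sodium citrate dihydrate 1.93 g; magnesium sulfate heptahydrate 1.04 g; dipotassium phosphate 17.93 g; magnesium chloride hexahydrate 0.56 g; monopotassium phosphate 23.96 g; sodium acetate 19.31 g; manganese chloride tetrahydrate 30.00 mg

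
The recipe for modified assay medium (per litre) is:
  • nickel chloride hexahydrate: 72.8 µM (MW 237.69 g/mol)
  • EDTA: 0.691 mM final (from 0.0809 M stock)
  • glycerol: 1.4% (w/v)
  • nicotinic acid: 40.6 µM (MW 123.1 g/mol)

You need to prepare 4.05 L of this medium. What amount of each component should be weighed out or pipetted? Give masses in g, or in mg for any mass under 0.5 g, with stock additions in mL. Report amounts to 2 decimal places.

Scale factor relative to 1 L: 4.05.
nickel chloride hexahydrate: 72.8 µmol/L × 237.69 g/mol × 4.05 L ÷ 1000 = 70.08 mg
EDTA: V = C2·V2/C1 = 0.691 mM × 4050 mL ÷ 80.9 mM = 34.59 mL
glycerol: 1.4% w/v = 14 g/L → 14 × 4.05 L = 56.70 g
nicotinic acid: 40.6 µmol/L × 123.1 g/mol × 4.05 L ÷ 1000 = 20.24 mg

nickel chloride hexahydrate 70.08 mg; EDTA 34.59 mL; glycerol 56.70 g; nicotinic acid 20.24 mg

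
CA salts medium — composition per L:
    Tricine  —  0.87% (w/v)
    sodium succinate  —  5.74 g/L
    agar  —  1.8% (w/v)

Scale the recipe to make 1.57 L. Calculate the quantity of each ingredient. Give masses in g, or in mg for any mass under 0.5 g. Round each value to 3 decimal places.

Working volume: 1.57 L.
Tricine: 0.87% w/v = 8.7 g/L → 8.7 × 1.57 L = 13.659 g
sodium succinate: 5.74 g/L × 1.57 L = 9.012 g
agar: 1.8% w/v = 18 g/L → 18 × 1.57 L = 28.260 g

Tricine 13.659 g; sodium succinate 9.012 g; agar 28.260 g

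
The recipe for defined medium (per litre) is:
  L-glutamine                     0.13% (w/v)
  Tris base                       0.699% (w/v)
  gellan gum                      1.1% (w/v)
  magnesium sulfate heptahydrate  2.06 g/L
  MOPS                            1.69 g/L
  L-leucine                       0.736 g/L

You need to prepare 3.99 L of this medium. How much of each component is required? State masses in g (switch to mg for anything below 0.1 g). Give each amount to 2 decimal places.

Working volume: 3.99 L.
L-glutamine: 0.13 g per 100 mL × 3990 mL ÷ 100 = 5.19 g
Tris base: 0.699 g per 100 mL × 3990 mL ÷ 100 = 27.89 g
gellan gum: 1.1 g per 100 mL × 3990 mL ÷ 100 = 43.89 g
magnesium sulfate heptahydrate: 2.06 g/L × 3.99 L = 8.22 g
MOPS: 1.69 g/L × 3.99 L = 6.74 g
L-leucine: 0.736 g/L × 3.99 L = 2.94 g

L-glutamine 5.19 g; Tris base 27.89 g; gellan gum 43.89 g; magnesium sulfate heptahydrate 8.22 g; MOPS 6.74 g; L-leucine 2.94 g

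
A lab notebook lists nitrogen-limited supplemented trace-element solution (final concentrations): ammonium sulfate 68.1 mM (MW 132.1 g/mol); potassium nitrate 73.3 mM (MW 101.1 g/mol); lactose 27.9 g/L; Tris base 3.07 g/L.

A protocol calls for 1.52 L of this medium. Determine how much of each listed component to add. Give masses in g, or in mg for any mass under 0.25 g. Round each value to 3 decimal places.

Working volume: 1.52 L.
ammonium sulfate: 68.1 mmol/L × 132.1 g/mol × 1.52 L ÷ 1000 = 13.674 g
potassium nitrate: 73.3 mmol/L × 101.1 g/mol × 1.52 L ÷ 1000 = 11.264 g
lactose: 27.9 g/L × 1.52 L = 42.408 g
Tris base: 3.07 g/L × 1.52 L = 4.666 g

ammonium sulfate 13.674 g; potassium nitrate 11.264 g; lactose 42.408 g; Tris base 4.666 g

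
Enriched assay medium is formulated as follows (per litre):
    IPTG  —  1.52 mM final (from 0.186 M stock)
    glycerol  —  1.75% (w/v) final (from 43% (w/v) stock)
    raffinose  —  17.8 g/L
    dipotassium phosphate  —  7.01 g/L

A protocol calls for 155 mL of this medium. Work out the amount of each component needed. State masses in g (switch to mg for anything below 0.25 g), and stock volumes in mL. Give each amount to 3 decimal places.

IPTG 1.267 mL; glycerol 6.308 mL; raffinose 2.759 g; dipotassium phosphate 1.087 g

Target volume = 155 mL = 0.155 L.
IPTG: C1V1 = C2V2 → 1.52 mM × 155 mL ÷ 186 mM = 1.267 mL
glycerol: dilute stock: 1.75% ÷ 43% × 155 mL = 6.308 mL
raffinose: 17.8 g/L × 0.155 L = 2.759 g
dipotassium phosphate: 7.01 g/L × 0.155 L = 1.087 g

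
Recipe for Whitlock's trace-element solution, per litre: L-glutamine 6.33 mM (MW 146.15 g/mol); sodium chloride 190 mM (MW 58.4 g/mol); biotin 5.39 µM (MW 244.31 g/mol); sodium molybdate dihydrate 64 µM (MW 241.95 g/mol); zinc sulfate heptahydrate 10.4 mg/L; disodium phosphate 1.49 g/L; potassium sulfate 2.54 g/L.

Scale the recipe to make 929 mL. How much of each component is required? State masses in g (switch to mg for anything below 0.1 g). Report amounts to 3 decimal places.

L-glutamine 0.859 g; sodium chloride 10.308 g; biotin 1.223 mg; sodium molybdate dihydrate 14.385 mg; zinc sulfate heptahydrate 9.662 mg; disodium phosphate 1.384 g; potassium sulfate 2.360 g

Working volume: 929 mL = 0.929 L.
L-glutamine: 6.33 mmol/L × 146.15 g/mol × 0.929 L ÷ 1000 = 0.859 g
sodium chloride: 190 mmol/L × 58.4 g/mol × 0.929 L ÷ 1000 = 10.308 g
biotin: 5.39 µmol/L × 244.31 g/mol × 0.929 L ÷ 1000 = 1.223 mg
sodium molybdate dihydrate: 64 µmol/L × 241.95 g/mol × 0.929 L ÷ 1000 = 14.385 mg
zinc sulfate heptahydrate: 10.4 mg/L × 0.929 L = 9.662 mg
disodium phosphate: 1.49 g/L × 0.929 L = 1.384 g
potassium sulfate: 2.54 g/L × 0.929 L = 2.360 g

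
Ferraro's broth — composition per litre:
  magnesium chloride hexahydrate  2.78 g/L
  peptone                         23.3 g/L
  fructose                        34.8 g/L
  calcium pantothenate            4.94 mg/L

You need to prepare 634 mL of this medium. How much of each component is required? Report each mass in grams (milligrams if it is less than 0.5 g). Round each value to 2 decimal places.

magnesium chloride hexahydrate 1.76 g; peptone 14.77 g; fructose 22.06 g; calcium pantothenate 3.13 mg

Target volume = 634 mL = 0.634 L.
magnesium chloride hexahydrate: 2.78 g/L × 0.634 L = 1.76 g
peptone: 23.3 g/L × 0.634 L = 14.77 g
fructose: 34.8 g/L × 0.634 L = 22.06 g
calcium pantothenate: 4.94 mg/L × 0.634 L = 3.13 mg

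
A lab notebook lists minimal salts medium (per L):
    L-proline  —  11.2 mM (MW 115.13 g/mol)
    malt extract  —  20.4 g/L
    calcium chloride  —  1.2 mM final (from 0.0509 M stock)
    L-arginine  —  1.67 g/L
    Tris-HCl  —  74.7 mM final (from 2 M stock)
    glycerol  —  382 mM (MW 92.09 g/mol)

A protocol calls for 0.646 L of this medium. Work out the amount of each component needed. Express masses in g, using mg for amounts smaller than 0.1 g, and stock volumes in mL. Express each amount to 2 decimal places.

Scale factor relative to 1 L: 0.646.
L-proline: 11.2 mmol/L × 115.13 g/mol × 0.646 L ÷ 1000 = 0.83 g
malt extract: 20.4 g/L × 0.646 L = 13.18 g
calcium chloride: C1V1 = C2V2 → 1.2 mM × 646 mL ÷ 50.9 mM = 15.23 mL
L-arginine: 1.67 g/L × 0.646 L = 1.08 g
Tris-HCl: V = C2·V2/C1 = 74.7 mM × 646 mL ÷ 2000 mM = 24.13 mL
glycerol: 382 mmol/L × 92.09 g/mol × 0.646 L ÷ 1000 = 22.73 g

L-proline 0.83 g; malt extract 13.18 g; calcium chloride 15.23 mL; L-arginine 1.08 g; Tris-HCl 24.13 mL; glycerol 22.73 g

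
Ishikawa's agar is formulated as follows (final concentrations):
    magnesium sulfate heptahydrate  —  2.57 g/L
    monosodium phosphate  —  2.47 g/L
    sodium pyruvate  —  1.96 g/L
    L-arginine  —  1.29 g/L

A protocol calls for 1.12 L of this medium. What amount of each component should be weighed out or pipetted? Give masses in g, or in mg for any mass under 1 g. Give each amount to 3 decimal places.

magnesium sulfate heptahydrate 2.878 g; monosodium phosphate 2.766 g; sodium pyruvate 2.195 g; L-arginine 1.445 g

Scale factor relative to 1 L: 1.12.
magnesium sulfate heptahydrate: 2.57 g/L × 1.12 L = 2.878 g
monosodium phosphate: 2.47 g/L × 1.12 L = 2.766 g
sodium pyruvate: 1.96 g/L × 1.12 L = 2.195 g
L-arginine: 1.29 g/L × 1.12 L = 1.445 g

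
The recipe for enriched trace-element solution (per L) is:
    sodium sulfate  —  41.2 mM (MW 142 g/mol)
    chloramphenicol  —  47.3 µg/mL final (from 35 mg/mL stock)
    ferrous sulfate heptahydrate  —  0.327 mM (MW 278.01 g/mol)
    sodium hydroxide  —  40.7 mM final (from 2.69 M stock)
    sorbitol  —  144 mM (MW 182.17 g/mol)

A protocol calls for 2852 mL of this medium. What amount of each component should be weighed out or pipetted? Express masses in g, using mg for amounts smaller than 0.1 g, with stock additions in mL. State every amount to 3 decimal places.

sodium sulfate 16.685 g; chloramphenicol 3.854 mL; ferrous sulfate heptahydrate 0.259 g; sodium hydroxide 43.151 mL; sorbitol 74.815 g

Working volume: 2852 mL = 2.852 L.
sodium sulfate: 41.2 mmol/L × 142 g/mol × 2.852 L ÷ 1000 = 16.685 g
chloramphenicol: V = C2·V2/C1 = 47.3 µg/mL × 2852 mL ÷ 35000 µg/mL = 3.854 mL
ferrous sulfate heptahydrate: 0.327 mmol/L × 278.01 g/mol × 2.852 L ÷ 1000 = 0.259 g
sodium hydroxide: dilute stock: 40.7 mM × 2852 mL ÷ 2690 mM = 43.151 mL
sorbitol: 144 mmol/L × 182.17 g/mol × 2.852 L ÷ 1000 = 74.815 g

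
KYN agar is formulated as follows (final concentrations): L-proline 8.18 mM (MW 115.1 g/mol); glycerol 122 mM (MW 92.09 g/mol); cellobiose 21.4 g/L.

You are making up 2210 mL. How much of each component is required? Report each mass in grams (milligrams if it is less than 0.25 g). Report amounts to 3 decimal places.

L-proline 2.081 g; glycerol 24.829 g; cellobiose 47.294 g

Working volume: 2210 mL = 2.21 L.
L-proline: 8.18 mmol/L × 115.1 g/mol × 2.21 L ÷ 1000 = 2.081 g
glycerol: 122 mmol/L × 92.09 g/mol × 2.21 L ÷ 1000 = 24.829 g
cellobiose: 21.4 g/L × 2.21 L = 47.294 g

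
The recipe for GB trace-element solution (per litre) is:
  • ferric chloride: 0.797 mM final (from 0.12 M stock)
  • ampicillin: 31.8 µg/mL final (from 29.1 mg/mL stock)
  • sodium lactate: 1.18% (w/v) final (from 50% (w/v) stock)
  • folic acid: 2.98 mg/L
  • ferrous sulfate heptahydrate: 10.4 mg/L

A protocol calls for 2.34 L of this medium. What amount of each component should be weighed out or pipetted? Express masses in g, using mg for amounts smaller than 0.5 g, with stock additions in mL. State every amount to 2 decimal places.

Scale factor relative to 1 L: 2.34.
ferric chloride: C1V1 = C2V2 → 0.797 mM × 2340 mL ÷ 120 mM = 15.54 mL
ampicillin: V = C2·V2/C1 = 31.8 µg/mL × 2340 mL ÷ 29100 µg/mL = 2.56 mL
sodium lactate: dilute stock: 1.18% ÷ 50% × 2340 mL = 55.22 mL
folic acid: 2.98 mg/L × 2.34 L = 6.97 mg
ferrous sulfate heptahydrate: 10.4 mg/L × 2.34 L = 24.34 mg

ferric chloride 15.54 mL; ampicillin 2.56 mL; sodium lactate 55.22 mL; folic acid 6.97 mg; ferrous sulfate heptahydrate 24.34 mg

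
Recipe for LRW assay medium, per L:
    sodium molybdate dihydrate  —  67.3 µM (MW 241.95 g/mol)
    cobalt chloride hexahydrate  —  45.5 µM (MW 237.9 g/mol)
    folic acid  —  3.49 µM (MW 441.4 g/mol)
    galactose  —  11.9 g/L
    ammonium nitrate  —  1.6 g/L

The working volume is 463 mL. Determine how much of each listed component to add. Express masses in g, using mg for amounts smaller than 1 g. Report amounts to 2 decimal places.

Scale factor relative to 1 L: 0.463.
sodium molybdate dihydrate: 67.3 µmol/L × 241.95 g/mol × 0.463 L ÷ 1000 = 7.54 mg
cobalt chloride hexahydrate: 45.5 µmol/L × 237.9 g/mol × 0.463 L ÷ 1000 = 5.01 mg
folic acid: 3.49 µmol/L × 441.4 g/mol × 0.463 L ÷ 1000 = 0.71 mg
galactose: 11.9 g/L × 0.463 L = 5.51 g
ammonium nitrate: 1.6 g/L × 0.463 L = 0.7408 g = 740.80 mg

sodium molybdate dihydrate 7.54 mg; cobalt chloride hexahydrate 5.01 mg; folic acid 0.71 mg; galactose 5.51 g; ammonium nitrate 740.80 mg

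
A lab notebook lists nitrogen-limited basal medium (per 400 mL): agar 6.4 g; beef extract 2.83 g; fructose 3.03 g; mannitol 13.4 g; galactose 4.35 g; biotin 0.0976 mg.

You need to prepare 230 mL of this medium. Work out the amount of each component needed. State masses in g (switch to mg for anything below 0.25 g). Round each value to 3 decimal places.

agar 3.680 g; beef extract 1.627 g; fructose 1.742 g; mannitol 7.705 g; galactose 2.501 g; biotin 0.056 mg

Scale factor = 230 mL / 400 mL = 0.575.
agar: 6.4 g × (230 mL / 400 mL) = 3.680 g
beef extract: 2.83 g × (230 mL / 400 mL) = 1.627 g
fructose: 3.03 g × (230 mL / 400 mL) = 1.742 g
mannitol: 13.4 g × (230 mL / 400 mL) = 7.705 g
galactose: 4.35 g × (230 mL / 400 mL) = 2.501 g
biotin: 0.0976 mg × (230 mL / 400 mL) = 0.056 mg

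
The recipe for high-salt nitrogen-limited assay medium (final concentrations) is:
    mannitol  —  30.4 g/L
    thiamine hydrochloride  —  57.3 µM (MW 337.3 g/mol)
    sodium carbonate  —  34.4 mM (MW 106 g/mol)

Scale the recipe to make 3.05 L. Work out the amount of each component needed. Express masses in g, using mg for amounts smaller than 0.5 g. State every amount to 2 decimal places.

mannitol 92.72 g; thiamine hydrochloride 58.95 mg; sodium carbonate 11.12 g

Working volume: 3.05 L.
mannitol: 30.4 g/L × 3.05 L = 92.72 g
thiamine hydrochloride: 57.3 µmol/L × 337.3 g/mol × 3.05 L ÷ 1000 = 58.95 mg
sodium carbonate: 34.4 mmol/L × 106 g/mol × 3.05 L ÷ 1000 = 11.12 g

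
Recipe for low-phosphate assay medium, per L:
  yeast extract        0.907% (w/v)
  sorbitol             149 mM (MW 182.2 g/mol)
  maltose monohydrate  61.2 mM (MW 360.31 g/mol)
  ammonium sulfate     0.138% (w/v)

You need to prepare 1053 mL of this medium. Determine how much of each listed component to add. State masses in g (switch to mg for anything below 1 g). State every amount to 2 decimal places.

Scale factor relative to 1 L: 1.053.
yeast extract: 0.907 g per 100 mL × 1053 mL ÷ 100 = 9.55 g
sorbitol: 149 mmol/L × 182.2 g/mol × 1.053 L ÷ 1000 = 28.59 g
maltose monohydrate: 61.2 mmol/L × 360.31 g/mol × 1.053 L ÷ 1000 = 23.22 g
ammonium sulfate: 0.138 g per 100 mL × 1053 mL ÷ 100 = 1.45 g

yeast extract 9.55 g; sorbitol 28.59 g; maltose monohydrate 23.22 g; ammonium sulfate 1.45 g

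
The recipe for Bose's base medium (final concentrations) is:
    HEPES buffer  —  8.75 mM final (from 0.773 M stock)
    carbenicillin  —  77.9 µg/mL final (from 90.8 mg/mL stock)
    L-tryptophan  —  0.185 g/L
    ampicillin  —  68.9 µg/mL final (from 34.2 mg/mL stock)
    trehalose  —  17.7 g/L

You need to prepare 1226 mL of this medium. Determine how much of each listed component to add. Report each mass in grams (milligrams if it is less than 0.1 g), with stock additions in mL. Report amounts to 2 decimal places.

Working volume: 1226 mL = 1.226 L.
HEPES buffer: V = C2·V2/C1 = 8.75 mM × 1226 mL ÷ 773 mM = 13.88 mL
carbenicillin: dilute stock: 77.9 µg/mL × 1226 mL ÷ 90800 µg/mL = 1.05 mL
L-tryptophan: 0.185 g/L × 1.226 L = 0.23 g
ampicillin: V = C2·V2/C1 = 68.9 µg/mL × 1226 mL ÷ 34200 µg/mL = 2.47 mL
trehalose: 17.7 g/L × 1.226 L = 21.70 g

HEPES buffer 13.88 mL; carbenicillin 1.05 mL; L-tryptophan 0.23 g; ampicillin 2.47 mL; trehalose 21.70 g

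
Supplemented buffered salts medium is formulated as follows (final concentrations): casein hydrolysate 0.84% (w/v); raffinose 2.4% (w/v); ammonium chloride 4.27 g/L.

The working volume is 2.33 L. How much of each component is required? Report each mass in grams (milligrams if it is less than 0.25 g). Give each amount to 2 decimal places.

casein hydrolysate 19.57 g; raffinose 55.92 g; ammonium chloride 9.95 g

Scale factor relative to 1 L: 2.33.
casein hydrolysate: 0.84% w/v = 8.4 g/L → 8.4 × 2.33 L = 19.57 g
raffinose: 2.4% w/v = 24 g/L → 24 × 2.33 L = 55.92 g
ammonium chloride: 4.27 g/L × 2.33 L = 9.95 g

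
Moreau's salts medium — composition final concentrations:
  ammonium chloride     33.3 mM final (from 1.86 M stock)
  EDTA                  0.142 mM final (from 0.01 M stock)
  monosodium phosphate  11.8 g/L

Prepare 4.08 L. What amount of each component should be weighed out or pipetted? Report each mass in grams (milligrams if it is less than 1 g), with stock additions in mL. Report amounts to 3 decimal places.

ammonium chloride 73.045 mL; EDTA 57.936 mL; monosodium phosphate 48.144 g

Working volume: 4.08 L.
ammonium chloride: V = C2·V2/C1 = 33.3 mM × 4080 mL ÷ 1860 mM = 73.045 mL
EDTA: dilute stock: 0.142 mM × 4080 mL ÷ 10 mM = 57.936 mL
monosodium phosphate: 11.8 g/L × 4.08 L = 48.144 g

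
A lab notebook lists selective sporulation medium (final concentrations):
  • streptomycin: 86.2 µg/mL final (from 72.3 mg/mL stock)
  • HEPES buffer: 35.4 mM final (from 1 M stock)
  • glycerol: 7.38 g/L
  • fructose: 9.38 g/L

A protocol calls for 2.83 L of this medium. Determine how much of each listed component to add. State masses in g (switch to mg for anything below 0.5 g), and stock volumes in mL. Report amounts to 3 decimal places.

streptomycin 3.374 mL; HEPES buffer 100.182 mL; glycerol 20.885 g; fructose 26.545 g

Scale factor relative to 1 L: 2.83.
streptomycin: V = C2·V2/C1 = 86.2 µg/mL × 2830 mL ÷ 72300 µg/mL = 3.374 mL
HEPES buffer: V = C2·V2/C1 = 35.4 mM × 2830 mL ÷ 1000 mM = 100.182 mL
glycerol: 7.38 g/L × 2.83 L = 20.885 g
fructose: 9.38 g/L × 2.83 L = 26.545 g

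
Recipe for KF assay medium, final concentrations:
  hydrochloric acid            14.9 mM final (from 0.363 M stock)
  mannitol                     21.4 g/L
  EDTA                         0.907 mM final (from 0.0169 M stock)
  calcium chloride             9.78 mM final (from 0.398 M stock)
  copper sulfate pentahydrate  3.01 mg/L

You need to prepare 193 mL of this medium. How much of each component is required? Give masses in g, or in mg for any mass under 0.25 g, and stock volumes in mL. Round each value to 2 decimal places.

hydrochloric acid 7.92 mL; mannitol 4.13 g; EDTA 10.36 mL; calcium chloride 4.74 mL; copper sulfate pentahydrate 0.58 mg

Scale factor relative to 1 L: 0.193.
hydrochloric acid: V = C2·V2/C1 = 14.9 mM × 193 mL ÷ 363 mM = 7.92 mL
mannitol: 21.4 g/L × 0.193 L = 4.13 g
EDTA: dilute stock: 0.907 mM × 193 mL ÷ 16.9 mM = 10.36 mL
calcium chloride: dilute stock: 9.78 mM × 193 mL ÷ 398 mM = 4.74 mL
copper sulfate pentahydrate: 3.01 mg/L × 0.193 L = 0.58 mg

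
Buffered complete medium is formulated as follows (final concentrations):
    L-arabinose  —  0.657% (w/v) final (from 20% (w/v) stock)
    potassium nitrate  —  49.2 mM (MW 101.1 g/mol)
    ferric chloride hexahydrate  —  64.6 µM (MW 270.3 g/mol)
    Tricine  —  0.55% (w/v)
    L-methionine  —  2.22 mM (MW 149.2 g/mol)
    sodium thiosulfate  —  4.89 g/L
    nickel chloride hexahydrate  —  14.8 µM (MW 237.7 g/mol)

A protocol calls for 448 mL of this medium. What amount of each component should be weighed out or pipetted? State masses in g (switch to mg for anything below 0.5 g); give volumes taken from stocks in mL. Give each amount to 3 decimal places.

Scale factor relative to 1 L: 0.448.
L-arabinose: V = C2·V2/C1 = 0.657% ÷ 20% × 448 mL = 14.717 mL
potassium nitrate: 49.2 mmol/L × 101.1 g/mol × 0.448 L ÷ 1000 = 2.228 g
ferric chloride hexahydrate: 64.6 µmol/L × 270.3 g/mol × 0.448 L ÷ 1000 = 7.823 mg
Tricine: 0.55 g per 100 mL × 448 mL ÷ 100 = 2.464 g
L-methionine: 2.22 mmol/L × 149.2 mg/mmol × 0.448 L = 148.388 mg
sodium thiosulfate: 4.89 g/L × 0.448 L = 2.191 g
nickel chloride hexahydrate: 14.8 µmol/L × 237.7 g/mol × 0.448 L ÷ 1000 = 1.576 mg

L-arabinose 14.717 mL; potassium nitrate 2.228 g; ferric chloride hexahydrate 7.823 mg; Tricine 2.464 g; L-methionine 148.388 mg; sodium thiosulfate 2.191 g; nickel chloride hexahydrate 1.576 mg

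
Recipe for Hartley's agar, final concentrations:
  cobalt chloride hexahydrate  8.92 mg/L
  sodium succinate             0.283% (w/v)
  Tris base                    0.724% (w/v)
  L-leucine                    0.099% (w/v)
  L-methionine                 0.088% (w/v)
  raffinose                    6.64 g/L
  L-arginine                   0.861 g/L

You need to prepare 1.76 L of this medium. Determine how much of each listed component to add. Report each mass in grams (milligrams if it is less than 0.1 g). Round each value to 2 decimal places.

cobalt chloride hexahydrate 15.70 mg; sodium succinate 4.98 g; Tris base 12.74 g; L-leucine 1.74 g; L-methionine 1.55 g; raffinose 11.69 g; L-arginine 1.52 g

Working volume: 1.76 L.
cobalt chloride hexahydrate: 8.92 mg/L × 1.76 L = 15.70 mg
sodium succinate: 0.283 g per 100 mL × 1760 mL ÷ 100 = 4.98 g
Tris base: 0.724 g per 100 mL × 1760 mL ÷ 100 = 12.74 g
L-leucine: 0.099% w/v = 0.99 g/L → 0.99 × 1.76 L = 1.74 g
L-methionine: 0.088% w/v = 0.88 g/L → 0.88 × 1.76 L = 1.55 g
raffinose: 6.64 g/L × 1.76 L = 11.69 g
L-arginine: 0.861 g/L × 1.76 L = 1.52 g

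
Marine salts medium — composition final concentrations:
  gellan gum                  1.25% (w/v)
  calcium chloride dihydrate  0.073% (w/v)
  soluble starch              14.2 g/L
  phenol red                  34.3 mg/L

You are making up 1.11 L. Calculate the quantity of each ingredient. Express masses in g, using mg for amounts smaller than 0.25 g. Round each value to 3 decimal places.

Working volume: 1.11 L.
gellan gum: 1.25 g per 100 mL × 1110 mL ÷ 100 = 13.875 g
calcium chloride dihydrate: 0.073% w/v = 0.73 g/L → 0.73 × 1.11 L = 0.810 g
soluble starch: 14.2 g/L × 1.11 L = 15.762 g
phenol red: 34.3 mg/L × 1.11 L = 38.073 mg

gellan gum 13.875 g; calcium chloride dihydrate 0.810 g; soluble starch 15.762 g; phenol red 38.073 mg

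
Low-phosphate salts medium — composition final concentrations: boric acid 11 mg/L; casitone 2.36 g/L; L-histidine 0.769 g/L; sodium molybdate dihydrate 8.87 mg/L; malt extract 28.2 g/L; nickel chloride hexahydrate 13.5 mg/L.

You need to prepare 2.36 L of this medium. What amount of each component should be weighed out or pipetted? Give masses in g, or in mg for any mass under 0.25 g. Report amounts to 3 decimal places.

Scale factor relative to 1 L: 2.36.
boric acid: 11 mg/L × 2.36 L = 25.960 mg
casitone: 2.36 g/L × 2.36 L = 5.570 g
L-histidine: 0.769 g/L × 2.36 L = 1.815 g
sodium molybdate dihydrate: 8.87 mg/L × 2.36 L = 20.933 mg
malt extract: 28.2 g/L × 2.36 L = 66.552 g
nickel chloride hexahydrate: 13.5 mg/L × 2.36 L = 31.860 mg

boric acid 25.960 mg; casitone 5.570 g; L-histidine 1.815 g; sodium molybdate dihydrate 20.933 mg; malt extract 66.552 g; nickel chloride hexahydrate 31.860 mg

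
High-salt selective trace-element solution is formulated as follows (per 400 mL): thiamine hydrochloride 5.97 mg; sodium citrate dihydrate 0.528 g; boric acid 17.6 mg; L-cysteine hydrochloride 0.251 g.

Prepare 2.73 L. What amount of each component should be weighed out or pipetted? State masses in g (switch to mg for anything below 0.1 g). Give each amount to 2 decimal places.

thiamine hydrochloride 40.75 mg; sodium citrate dihydrate 3.60 g; boric acid 0.12 g; L-cysteine hydrochloride 1.71 g

Scale factor = 2730 mL / 400 mL = 6.825.
thiamine hydrochloride: 5.97 mg × (2730 mL / 400 mL) = 40.75 mg
sodium citrate dihydrate: 0.528 g × (2730 mL / 400 mL) = 3.60 g
boric acid: 17.6 mg × (2730 mL / 400 mL) = 120.12 mg = 0.12 g
L-cysteine hydrochloride: 0.251 g × (2730 mL / 400 mL) = 1.71 g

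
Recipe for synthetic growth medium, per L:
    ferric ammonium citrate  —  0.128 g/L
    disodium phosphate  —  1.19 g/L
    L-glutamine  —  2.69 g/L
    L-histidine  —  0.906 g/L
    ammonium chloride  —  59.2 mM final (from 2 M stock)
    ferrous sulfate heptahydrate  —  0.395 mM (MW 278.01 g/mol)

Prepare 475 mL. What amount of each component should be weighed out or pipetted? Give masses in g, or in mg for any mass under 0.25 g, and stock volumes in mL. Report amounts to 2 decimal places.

Scale factor relative to 1 L: 0.475.
ferric ammonium citrate: 0.128 g/L × 0.475 L = 0.0608 g = 60.80 mg
disodium phosphate: 1.19 g/L × 0.475 L = 0.57 g
L-glutamine: 2.69 g/L × 0.475 L = 1.28 g
L-histidine: 0.906 g/L × 0.475 L = 0.43 g
ammonium chloride: dilute stock: 59.2 mM × 475 mL ÷ 2000 mM = 14.06 mL
ferrous sulfate heptahydrate: 0.395 mmol/L × 278.01 mg/mmol × 0.475 L = 52.16 mg

ferric ammonium citrate 60.80 mg; disodium phosphate 0.57 g; L-glutamine 1.28 g; L-histidine 0.43 g; ammonium chloride 14.06 mL; ferrous sulfate heptahydrate 52.16 mg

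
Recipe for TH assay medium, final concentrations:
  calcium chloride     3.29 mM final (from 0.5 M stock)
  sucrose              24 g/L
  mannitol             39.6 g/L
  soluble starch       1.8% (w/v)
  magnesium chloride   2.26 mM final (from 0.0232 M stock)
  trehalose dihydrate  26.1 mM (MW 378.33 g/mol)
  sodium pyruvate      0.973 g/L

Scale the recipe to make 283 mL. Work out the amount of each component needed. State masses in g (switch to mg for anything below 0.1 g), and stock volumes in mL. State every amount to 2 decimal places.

calcium chloride 1.86 mL; sucrose 6.79 g; mannitol 11.21 g; soluble starch 5.09 g; magnesium chloride 27.57 mL; trehalose dihydrate 2.79 g; sodium pyruvate 0.28 g

Scale factor relative to 1 L: 0.283.
calcium chloride: dilute stock: 3.29 mM × 283 mL ÷ 500 mM = 1.86 mL
sucrose: 24 g/L × 0.283 L = 6.79 g
mannitol: 39.6 g/L × 0.283 L = 11.21 g
soluble starch: 1.8 g per 100 mL × 283 mL ÷ 100 = 5.09 g
magnesium chloride: C1V1 = C2V2 → 2.26 mM × 283 mL ÷ 23.2 mM = 27.57 mL
trehalose dihydrate: 26.1 mmol/L × 378.33 g/mol × 0.283 L ÷ 1000 = 2.79 g
sodium pyruvate: 0.973 g/L × 0.283 L = 0.28 g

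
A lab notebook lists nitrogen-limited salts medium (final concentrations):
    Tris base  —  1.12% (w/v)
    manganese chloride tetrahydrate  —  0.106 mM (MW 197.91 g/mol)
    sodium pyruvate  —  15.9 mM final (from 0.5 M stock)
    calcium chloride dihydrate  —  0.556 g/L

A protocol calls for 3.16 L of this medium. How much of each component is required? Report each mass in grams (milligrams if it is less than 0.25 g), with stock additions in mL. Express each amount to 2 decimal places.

Working volume: 3.16 L.
Tris base: 1.12 g per 100 mL × 3160 mL ÷ 100 = 35.39 g
manganese chloride tetrahydrate: 0.106 mmol/L × 197.91 mg/mmol × 3.16 L = 66.29 mg
sodium pyruvate: C1V1 = C2V2 → 15.9 mM × 3160 mL ÷ 500 mM = 100.49 mL
calcium chloride dihydrate: 0.556 g/L × 3.16 L = 1.76 g

Tris base 35.39 g; manganese chloride tetrahydrate 66.29 mg; sodium pyruvate 100.49 mL; calcium chloride dihydrate 1.76 g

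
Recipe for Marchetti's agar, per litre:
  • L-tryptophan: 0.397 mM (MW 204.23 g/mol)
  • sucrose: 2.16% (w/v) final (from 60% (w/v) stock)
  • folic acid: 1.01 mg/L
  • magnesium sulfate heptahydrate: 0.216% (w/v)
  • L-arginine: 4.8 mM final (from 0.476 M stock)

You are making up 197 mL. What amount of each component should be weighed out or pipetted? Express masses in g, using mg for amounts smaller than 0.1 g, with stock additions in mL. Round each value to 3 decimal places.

Target volume = 197 mL = 0.197 L.
L-tryptophan: 0.397 mmol/L × 204.23 mg/mmol × 0.197 L = 15.973 mg
sucrose: V = C2·V2/C1 = 2.16% ÷ 60% × 197 mL = 7.092 mL
folic acid: 1.01 mg/L × 0.197 L = 0.199 mg
magnesium sulfate heptahydrate: 0.216% w/v = 2.16 g/L → 2.16 × 0.197 L = 0.426 g
L-arginine: dilute stock: 4.8 mM × 197 mL ÷ 476 mM = 1.987 mL

L-tryptophan 15.973 mg; sucrose 7.092 mL; folic acid 0.199 mg; magnesium sulfate heptahydrate 0.426 g; L-arginine 1.987 mL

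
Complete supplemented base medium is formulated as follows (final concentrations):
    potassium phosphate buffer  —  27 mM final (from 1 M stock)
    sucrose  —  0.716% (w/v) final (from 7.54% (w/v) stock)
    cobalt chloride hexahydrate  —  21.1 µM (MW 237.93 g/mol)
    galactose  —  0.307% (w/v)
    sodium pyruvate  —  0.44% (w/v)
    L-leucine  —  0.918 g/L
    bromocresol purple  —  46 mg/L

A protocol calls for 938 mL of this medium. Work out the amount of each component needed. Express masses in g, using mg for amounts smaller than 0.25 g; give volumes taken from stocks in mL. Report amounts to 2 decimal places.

Scale factor relative to 1 L: 0.938.
potassium phosphate buffer: V = C2·V2/C1 = 27 mM × 938 mL ÷ 1000 mM = 25.33 mL
sucrose: V = C2·V2/C1 = 0.716% ÷ 7.54% × 938 mL = 89.07 mL
cobalt chloride hexahydrate: 21.1 µmol/L × 237.93 g/mol × 0.938 L ÷ 1000 = 4.71 mg
galactose: 0.307% w/v = 3.07 g/L → 3.07 × 0.938 L = 2.88 g
sodium pyruvate: 0.44% w/v = 4.4 g/L → 4.4 × 0.938 L = 4.13 g
L-leucine: 0.918 g/L × 0.938 L = 0.86 g
bromocresol purple: 46 mg/L × 0.938 L = 43.15 mg

potassium phosphate buffer 25.33 mL; sucrose 89.07 mL; cobalt chloride hexahydrate 4.71 mg; galactose 2.88 g; sodium pyruvate 4.13 g; L-leucine 0.86 g; bromocresol purple 43.15 mg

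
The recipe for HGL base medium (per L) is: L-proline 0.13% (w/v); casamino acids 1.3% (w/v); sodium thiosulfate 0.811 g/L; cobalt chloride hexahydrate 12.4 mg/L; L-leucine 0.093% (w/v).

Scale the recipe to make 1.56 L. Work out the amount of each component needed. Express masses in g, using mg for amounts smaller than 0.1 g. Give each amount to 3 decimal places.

Working volume: 1.56 L.
L-proline: 0.13 g per 100 mL × 1560 mL ÷ 100 = 2.028 g
casamino acids: 1.3 g per 100 mL × 1560 mL ÷ 100 = 20.280 g
sodium thiosulfate: 0.811 g/L × 1.56 L = 1.265 g
cobalt chloride hexahydrate: 12.4 mg/L × 1.56 L = 19.344 mg
L-leucine: 0.093% w/v = 0.93 g/L → 0.93 × 1.56 L = 1.451 g

L-proline 2.028 g; casamino acids 20.280 g; sodium thiosulfate 1.265 g; cobalt chloride hexahydrate 19.344 mg; L-leucine 1.451 g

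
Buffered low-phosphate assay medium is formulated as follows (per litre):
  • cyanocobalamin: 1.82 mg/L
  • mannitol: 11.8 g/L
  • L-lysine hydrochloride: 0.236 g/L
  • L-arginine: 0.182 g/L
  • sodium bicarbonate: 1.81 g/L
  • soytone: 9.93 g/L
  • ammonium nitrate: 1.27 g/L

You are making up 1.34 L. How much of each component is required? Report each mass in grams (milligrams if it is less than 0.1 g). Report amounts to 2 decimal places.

cyanocobalamin 2.44 mg; mannitol 15.81 g; L-lysine hydrochloride 0.32 g; L-arginine 0.24 g; sodium bicarbonate 2.43 g; soytone 13.31 g; ammonium nitrate 1.70 g

Working volume: 1.34 L.
cyanocobalamin: 1.82 mg/L × 1.34 L = 2.44 mg
mannitol: 11.8 g/L × 1.34 L = 15.81 g
L-lysine hydrochloride: 0.236 g/L × 1.34 L = 0.32 g
L-arginine: 0.182 g/L × 1.34 L = 0.24 g
sodium bicarbonate: 1.81 g/L × 1.34 L = 2.43 g
soytone: 9.93 g/L × 1.34 L = 13.31 g
ammonium nitrate: 1.27 g/L × 1.34 L = 1.70 g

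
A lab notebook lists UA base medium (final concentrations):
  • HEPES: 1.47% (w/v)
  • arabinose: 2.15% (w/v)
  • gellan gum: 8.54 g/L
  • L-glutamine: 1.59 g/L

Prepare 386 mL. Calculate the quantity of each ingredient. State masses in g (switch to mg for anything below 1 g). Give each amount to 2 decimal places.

Target volume = 386 mL = 0.386 L.
HEPES: 1.47 g per 100 mL × 386 mL ÷ 100 = 5.67 g
arabinose: 2.15% w/v = 21.5 g/L → 21.5 × 0.386 L = 8.30 g
gellan gum: 8.54 g/L × 0.386 L = 3.30 g
L-glutamine: 1.59 g/L × 0.386 L = 0.61374 g = 613.74 mg

HEPES 5.67 g; arabinose 8.30 g; gellan gum 3.30 g; L-glutamine 613.74 mg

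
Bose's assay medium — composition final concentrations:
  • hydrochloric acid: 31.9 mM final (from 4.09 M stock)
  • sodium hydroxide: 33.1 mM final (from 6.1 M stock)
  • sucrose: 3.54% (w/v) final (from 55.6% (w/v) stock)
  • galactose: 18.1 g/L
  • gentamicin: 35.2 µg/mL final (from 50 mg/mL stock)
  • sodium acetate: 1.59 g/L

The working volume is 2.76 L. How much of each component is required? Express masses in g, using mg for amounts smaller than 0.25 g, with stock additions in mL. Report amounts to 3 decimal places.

Working volume: 2.76 L.
hydrochloric acid: dilute stock: 31.9 mM × 2760 mL ÷ 4090 mM = 21.527 mL
sodium hydroxide: dilute stock: 33.1 mM × 2760 mL ÷ 6100 mM = 14.976 mL
sucrose: dilute stock: 3.54% ÷ 55.6% × 2760 mL = 175.727 mL
galactose: 18.1 g/L × 2.76 L = 49.956 g
gentamicin: dilute stock: 35.2 µg/mL × 2760 mL ÷ 50000 µg/mL = 1.943 mL
sodium acetate: 1.59 g/L × 2.76 L = 4.388 g

hydrochloric acid 21.527 mL; sodium hydroxide 14.976 mL; sucrose 175.727 mL; galactose 49.956 g; gentamicin 1.943 mL; sodium acetate 4.388 g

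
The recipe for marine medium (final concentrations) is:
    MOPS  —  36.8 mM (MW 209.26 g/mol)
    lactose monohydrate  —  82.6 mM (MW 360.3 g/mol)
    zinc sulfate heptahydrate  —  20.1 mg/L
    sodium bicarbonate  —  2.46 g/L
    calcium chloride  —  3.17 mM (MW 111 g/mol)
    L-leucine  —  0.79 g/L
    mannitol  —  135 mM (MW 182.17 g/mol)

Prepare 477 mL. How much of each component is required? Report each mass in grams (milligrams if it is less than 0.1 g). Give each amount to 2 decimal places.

Scale factor relative to 1 L: 0.477.
MOPS: 36.8 mmol/L × 209.26 g/mol × 0.477 L ÷ 1000 = 3.67 g
lactose monohydrate: 82.6 mmol/L × 360.3 g/mol × 0.477 L ÷ 1000 = 14.20 g
zinc sulfate heptahydrate: 20.1 mg/L × 0.477 L = 9.59 mg
sodium bicarbonate: 2.46 g/L × 0.477 L = 1.17 g
calcium chloride: 3.17 mmol/L × 111 g/mol × 0.477 L ÷ 1000 = 0.17 g
L-leucine: 0.79 g/L × 0.477 L = 0.38 g
mannitol: 135 mmol/L × 182.17 g/mol × 0.477 L ÷ 1000 = 11.73 g

MOPS 3.67 g; lactose monohydrate 14.20 g; zinc sulfate heptahydrate 9.59 mg; sodium bicarbonate 1.17 g; calcium chloride 0.17 g; L-leucine 0.38 g; mannitol 11.73 g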